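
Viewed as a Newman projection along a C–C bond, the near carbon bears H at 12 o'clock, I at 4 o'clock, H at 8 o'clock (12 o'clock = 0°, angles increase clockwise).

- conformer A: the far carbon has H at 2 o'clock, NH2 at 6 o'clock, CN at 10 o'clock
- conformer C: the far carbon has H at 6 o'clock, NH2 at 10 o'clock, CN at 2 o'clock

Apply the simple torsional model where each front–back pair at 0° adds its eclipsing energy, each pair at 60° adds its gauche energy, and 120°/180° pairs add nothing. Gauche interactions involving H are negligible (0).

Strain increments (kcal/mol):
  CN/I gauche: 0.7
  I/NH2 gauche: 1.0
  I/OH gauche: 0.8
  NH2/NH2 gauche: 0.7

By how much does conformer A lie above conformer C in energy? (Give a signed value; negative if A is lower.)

A (staggered): I(120°)/NH2(180°) gauche 1.0 → 1.0 kcal/mol.
C (staggered): I(120°)/CN(60°) gauche 0.7 → 0.7 kcal/mol.
E(A) − E(C) = 1.0 − 0.7 = +0.3 kcal/mol.

+0.3 kcal/mol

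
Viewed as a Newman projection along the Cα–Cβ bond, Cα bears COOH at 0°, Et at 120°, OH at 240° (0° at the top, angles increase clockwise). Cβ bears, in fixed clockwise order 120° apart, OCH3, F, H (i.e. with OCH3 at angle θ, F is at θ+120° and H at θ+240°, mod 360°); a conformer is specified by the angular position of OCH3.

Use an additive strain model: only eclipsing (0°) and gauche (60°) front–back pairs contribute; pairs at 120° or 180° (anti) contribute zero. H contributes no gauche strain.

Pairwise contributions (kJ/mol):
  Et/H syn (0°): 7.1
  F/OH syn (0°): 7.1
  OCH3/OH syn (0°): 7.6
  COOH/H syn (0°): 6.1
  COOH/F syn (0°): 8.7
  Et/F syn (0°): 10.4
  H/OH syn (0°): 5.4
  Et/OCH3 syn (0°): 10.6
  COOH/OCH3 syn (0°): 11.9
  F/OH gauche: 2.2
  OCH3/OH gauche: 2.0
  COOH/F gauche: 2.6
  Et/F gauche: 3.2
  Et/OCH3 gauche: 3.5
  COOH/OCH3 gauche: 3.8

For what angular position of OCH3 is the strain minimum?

180°

OCH3 at 0° (eclipsed): COOH–OCH3 eclipsed, Et–F eclipsed, OH–H eclipsed; 11.9 + 10.4 + 5.4 = 27.7 kJ/mol.
OCH3 at 60° (staggered): COOH–OCH3 gauche, Et–OCH3 gauche, Et–F gauche, OH–F gauche; 3.8 + 3.5 + 3.2 + 2.2 = 12.7 kJ/mol.
OCH3 at 120° (eclipsed): COOH–H eclipsed, Et–OCH3 eclipsed, OH–F eclipsed; 6.1 + 10.6 + 7.1 = 23.8 kJ/mol.
OCH3 at 180° (staggered): COOH–F gauche, Et–OCH3 gauche, OH–OCH3 gauche, OH–F gauche; 2.6 + 3.5 + 2.0 + 2.2 = 10.3 kJ/mol.
OCH3 at 240° (eclipsed): COOH–F eclipsed, Et–H eclipsed, OH–OCH3 eclipsed; 8.7 + 7.1 + 7.6 = 23.4 kJ/mol.
OCH3 at 300° (staggered): COOH–OCH3 gauche, COOH–F gauche, Et–F gauche, OH–OCH3 gauche; 3.8 + 2.6 + 3.2 + 2.0 = 11.6 kJ/mol.
The minimum (10.3 kJ/mol) occurs with OCH3 at 180°.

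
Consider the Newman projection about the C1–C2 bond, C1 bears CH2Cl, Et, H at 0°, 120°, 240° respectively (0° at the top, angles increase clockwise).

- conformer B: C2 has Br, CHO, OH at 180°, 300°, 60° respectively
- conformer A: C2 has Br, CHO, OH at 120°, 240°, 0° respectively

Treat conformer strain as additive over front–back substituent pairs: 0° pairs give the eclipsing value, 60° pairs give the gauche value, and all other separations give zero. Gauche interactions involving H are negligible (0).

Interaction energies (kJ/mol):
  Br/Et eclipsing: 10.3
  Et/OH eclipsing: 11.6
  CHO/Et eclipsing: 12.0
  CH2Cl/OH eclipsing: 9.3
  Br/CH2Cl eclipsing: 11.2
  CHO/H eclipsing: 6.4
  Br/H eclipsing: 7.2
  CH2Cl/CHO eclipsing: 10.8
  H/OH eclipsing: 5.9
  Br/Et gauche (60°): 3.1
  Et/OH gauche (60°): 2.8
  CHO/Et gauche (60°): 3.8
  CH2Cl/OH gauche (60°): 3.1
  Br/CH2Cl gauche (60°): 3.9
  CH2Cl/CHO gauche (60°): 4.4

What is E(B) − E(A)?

B (staggered): CH2Cl–CHO gauche, CH2Cl–OH gauche, Et–Br gauche, Et–OH gauche; 4.4 + 3.1 + 3.1 + 2.8 = 13.4 kJ/mol.
A (eclipsed): CH2Cl–OH eclipsed, Et–Br eclipsed, H–CHO eclipsed; 9.3 + 10.3 + 6.4 = 26.0 kJ/mol.
E(B) − E(A) = 13.4 − 26.0 = -12.6 kJ/mol.

-12.6 kJ/mol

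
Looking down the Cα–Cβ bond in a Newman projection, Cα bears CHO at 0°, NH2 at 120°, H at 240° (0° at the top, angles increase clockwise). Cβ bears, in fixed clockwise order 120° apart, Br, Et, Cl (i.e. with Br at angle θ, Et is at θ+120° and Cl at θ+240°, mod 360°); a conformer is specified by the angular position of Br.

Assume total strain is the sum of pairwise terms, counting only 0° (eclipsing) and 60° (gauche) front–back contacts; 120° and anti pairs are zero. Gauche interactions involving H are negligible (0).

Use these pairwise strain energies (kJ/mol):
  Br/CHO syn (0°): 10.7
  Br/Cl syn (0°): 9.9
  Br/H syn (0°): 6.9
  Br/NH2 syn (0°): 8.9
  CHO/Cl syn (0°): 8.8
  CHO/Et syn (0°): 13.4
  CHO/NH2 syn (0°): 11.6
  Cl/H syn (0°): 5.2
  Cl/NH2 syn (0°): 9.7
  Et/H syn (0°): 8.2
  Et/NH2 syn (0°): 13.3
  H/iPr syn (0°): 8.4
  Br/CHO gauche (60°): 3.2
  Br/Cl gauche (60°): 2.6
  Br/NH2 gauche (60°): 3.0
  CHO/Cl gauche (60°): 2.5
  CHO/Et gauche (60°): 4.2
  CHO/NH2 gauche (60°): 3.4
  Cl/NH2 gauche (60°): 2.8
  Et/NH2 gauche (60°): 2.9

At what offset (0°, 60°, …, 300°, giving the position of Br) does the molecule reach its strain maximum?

240°

Br at 0° (eclipsed): CHO(0°)/Br(0°) eclipsed 10.7; NH2(120°)/Et(120°) eclipsed 13.3; H(240°)/Cl(240°) eclipsed 5.2 → 29.2 kJ/mol.
Br at 60° (staggered): CHO(0°)/Br(60°) gauche 3.2; CHO(0°)/Cl(300°) gauche 2.5; NH2(120°)/Br(60°) gauche 3.0; NH2(120°)/Et(180°) gauche 2.9 → 11.6 kJ/mol.
Br at 120° (eclipsed): CHO(0°)/Cl(0°) eclipsed 8.8; NH2(120°)/Br(120°) eclipsed 8.9; H(240°)/Et(240°) eclipsed 8.2 → 25.9 kJ/mol.
Br at 180° (staggered): CHO(0°)/Et(300°) gauche 4.2; CHO(0°)/Cl(60°) gauche 2.5; NH2(120°)/Br(180°) gauche 3.0; NH2(120°)/Cl(60°) gauche 2.8 → 12.5 kJ/mol.
Br at 240° (eclipsed): CHO(0°)/Et(0°) eclipsed 13.4; NH2(120°)/Cl(120°) eclipsed 9.7; H(240°)/Br(240°) eclipsed 6.9 → 30.0 kJ/mol.
Br at 300° (staggered): CHO(0°)/Br(300°) gauche 3.2; CHO(0°)/Et(60°) gauche 4.2; NH2(120°)/Et(60°) gauche 2.9; NH2(120°)/Cl(180°) gauche 2.8 → 13.1 kJ/mol.
The maximum (30.0 kJ/mol) occurs with Br at 240°.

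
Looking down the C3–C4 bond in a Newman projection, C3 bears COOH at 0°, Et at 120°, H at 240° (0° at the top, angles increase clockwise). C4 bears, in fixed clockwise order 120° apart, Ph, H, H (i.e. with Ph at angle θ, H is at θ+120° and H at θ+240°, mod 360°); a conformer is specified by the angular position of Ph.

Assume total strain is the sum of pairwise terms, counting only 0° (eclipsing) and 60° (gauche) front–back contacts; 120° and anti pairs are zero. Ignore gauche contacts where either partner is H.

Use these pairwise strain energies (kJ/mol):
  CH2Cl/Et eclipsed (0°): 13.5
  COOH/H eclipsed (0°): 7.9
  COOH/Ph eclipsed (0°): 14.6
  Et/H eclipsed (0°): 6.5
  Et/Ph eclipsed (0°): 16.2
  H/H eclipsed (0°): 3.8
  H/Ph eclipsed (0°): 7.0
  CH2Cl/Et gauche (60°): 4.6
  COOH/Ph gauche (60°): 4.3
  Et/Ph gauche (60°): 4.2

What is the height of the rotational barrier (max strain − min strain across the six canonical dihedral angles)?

Ph at 0° (eclipsed): COOH–Ph eclipsed, Et–H eclipsed, H–H eclipsed; 14.6 + 6.5 + 3.8 = 24.9 kJ/mol.
Ph at 60° (staggered): COOH–Ph gauche, Et–Ph gauche; 4.3 + 4.2 = 8.5 kJ/mol.
Ph at 120° (eclipsed): COOH–H eclipsed, Et–Ph eclipsed, H–H eclipsed; 7.9 + 16.2 + 3.8 = 27.9 kJ/mol.
Ph at 180° (staggered): Et–Ph gauche; 4.2 = 4.2 kJ/mol.
Ph at 240° (eclipsed): COOH–H eclipsed, Et–H eclipsed, H–Ph eclipsed; 7.9 + 6.5 + 7.0 = 21.4 kJ/mol.
Ph at 300° (staggered): COOH–Ph gauche; 4.3 = 4.3 kJ/mol.
Max at 120° (27.9 kJ/mol), min at 180° (4.2 kJ/mol); barrier = 23.7 kJ/mol.

23.7 kJ/mol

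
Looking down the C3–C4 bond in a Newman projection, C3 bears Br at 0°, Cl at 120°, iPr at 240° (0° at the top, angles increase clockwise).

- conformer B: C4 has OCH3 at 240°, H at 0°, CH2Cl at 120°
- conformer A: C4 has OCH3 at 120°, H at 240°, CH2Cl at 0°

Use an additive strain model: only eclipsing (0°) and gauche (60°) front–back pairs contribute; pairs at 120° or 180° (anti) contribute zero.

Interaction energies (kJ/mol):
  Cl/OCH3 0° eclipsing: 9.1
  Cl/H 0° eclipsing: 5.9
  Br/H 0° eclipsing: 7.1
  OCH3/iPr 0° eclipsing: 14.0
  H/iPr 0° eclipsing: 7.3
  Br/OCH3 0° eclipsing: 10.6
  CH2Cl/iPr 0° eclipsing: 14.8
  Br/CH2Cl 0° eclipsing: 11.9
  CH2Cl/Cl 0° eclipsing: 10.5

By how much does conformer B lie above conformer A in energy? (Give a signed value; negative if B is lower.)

+3.3 kJ/mol

B (eclipsed): Br(0°)/H(0°) eclipsed 7.1; Cl(120°)/CH2Cl(120°) eclipsed 10.5; iPr(240°)/OCH3(240°) eclipsed 14.0 → 31.6 kJ/mol.
A (eclipsed): Br(0°)/CH2Cl(0°) eclipsed 11.9; Cl(120°)/OCH3(120°) eclipsed 9.1; iPr(240°)/H(240°) eclipsed 7.3 → 28.3 kJ/mol.
E(B) − E(A) = 31.6 − 28.3 = +3.3 kJ/mol.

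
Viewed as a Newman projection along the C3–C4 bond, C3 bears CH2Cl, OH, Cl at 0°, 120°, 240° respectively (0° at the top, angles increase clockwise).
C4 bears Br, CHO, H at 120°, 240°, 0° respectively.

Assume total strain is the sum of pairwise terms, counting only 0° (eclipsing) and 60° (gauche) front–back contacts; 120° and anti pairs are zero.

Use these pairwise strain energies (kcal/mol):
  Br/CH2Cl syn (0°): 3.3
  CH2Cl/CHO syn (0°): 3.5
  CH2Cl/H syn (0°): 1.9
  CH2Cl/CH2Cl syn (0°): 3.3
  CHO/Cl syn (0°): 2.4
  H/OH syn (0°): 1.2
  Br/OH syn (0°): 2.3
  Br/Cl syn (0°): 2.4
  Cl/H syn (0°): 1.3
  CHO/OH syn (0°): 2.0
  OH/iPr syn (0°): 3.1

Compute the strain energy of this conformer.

This conformer (eclipsed): CH2Cl–H eclipsed, OH–Br eclipsed, Cl–CHO eclipsed; 1.9 + 2.3 + 2.4 = 6.6 kcal/mol.

6.6 kcal/mol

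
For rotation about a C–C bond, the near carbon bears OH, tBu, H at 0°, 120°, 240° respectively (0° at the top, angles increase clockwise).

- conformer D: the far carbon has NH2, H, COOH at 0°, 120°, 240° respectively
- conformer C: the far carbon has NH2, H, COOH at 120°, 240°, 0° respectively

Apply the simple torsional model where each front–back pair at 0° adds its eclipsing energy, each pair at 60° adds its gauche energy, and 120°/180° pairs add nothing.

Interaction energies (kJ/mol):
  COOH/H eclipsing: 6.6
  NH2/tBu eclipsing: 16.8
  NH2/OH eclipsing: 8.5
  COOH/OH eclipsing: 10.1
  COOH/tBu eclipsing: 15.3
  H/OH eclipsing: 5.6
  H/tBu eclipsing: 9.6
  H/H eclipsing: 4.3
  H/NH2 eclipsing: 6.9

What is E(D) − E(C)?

-6.5 kJ/mol

D (eclipsed): OH(0°)/NH2(0°) eclipsed 8.5; tBu(120°)/H(120°) eclipsed 9.6; H(240°)/COOH(240°) eclipsed 6.6 → 24.7 kJ/mol.
C (eclipsed): OH(0°)/COOH(0°) eclipsed 10.1; tBu(120°)/NH2(120°) eclipsed 16.8; H(240°)/H(240°) eclipsed 4.3 → 31.2 kJ/mol.
E(D) − E(C) = 24.7 − 31.2 = -6.5 kJ/mol.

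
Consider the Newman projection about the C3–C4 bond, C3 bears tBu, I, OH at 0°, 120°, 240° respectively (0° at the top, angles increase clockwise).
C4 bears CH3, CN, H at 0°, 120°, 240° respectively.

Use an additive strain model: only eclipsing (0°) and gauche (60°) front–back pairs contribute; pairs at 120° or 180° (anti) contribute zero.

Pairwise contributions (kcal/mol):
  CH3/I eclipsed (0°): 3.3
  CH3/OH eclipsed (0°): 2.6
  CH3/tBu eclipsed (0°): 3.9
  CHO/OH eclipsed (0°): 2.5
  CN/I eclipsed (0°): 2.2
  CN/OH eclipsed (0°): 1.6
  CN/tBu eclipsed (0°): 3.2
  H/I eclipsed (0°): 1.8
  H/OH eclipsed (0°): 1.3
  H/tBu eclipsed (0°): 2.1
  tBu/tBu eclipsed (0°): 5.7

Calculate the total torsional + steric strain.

This conformer (eclipsed): tBu–CH3 eclipsed, I–CN eclipsed, OH–H eclipsed; 3.9 + 2.2 + 1.3 = 7.4 kcal/mol.

7.4 kcal/mol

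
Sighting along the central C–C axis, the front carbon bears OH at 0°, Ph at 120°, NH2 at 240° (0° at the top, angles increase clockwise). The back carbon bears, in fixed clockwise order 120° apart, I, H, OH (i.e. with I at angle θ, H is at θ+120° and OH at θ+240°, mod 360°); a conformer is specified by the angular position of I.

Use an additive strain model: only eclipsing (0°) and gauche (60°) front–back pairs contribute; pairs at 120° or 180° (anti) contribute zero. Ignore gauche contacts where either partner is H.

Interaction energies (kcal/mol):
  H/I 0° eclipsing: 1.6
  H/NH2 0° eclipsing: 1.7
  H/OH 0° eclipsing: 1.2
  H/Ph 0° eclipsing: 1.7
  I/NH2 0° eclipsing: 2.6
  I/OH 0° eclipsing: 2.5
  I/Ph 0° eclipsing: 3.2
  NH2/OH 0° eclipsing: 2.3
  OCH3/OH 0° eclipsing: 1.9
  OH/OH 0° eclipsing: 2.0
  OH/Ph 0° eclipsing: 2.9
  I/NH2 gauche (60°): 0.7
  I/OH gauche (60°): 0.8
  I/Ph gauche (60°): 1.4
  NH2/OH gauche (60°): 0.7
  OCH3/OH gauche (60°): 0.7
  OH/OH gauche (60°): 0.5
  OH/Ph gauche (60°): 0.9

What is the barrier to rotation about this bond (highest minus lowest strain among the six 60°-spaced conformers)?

3.8 kcal/mol

I at 0° (eclipsed): OH–I eclipsed, Ph–H eclipsed, NH2–OH eclipsed; 2.5 + 1.7 + 2.3 = 6.5 kcal/mol.
I at 60° (staggered): OH–I gauche, OH–OH gauche, Ph–I gauche, NH2–OH gauche; 0.8 + 0.5 + 1.4 + 0.7 = 3.4 kcal/mol.
I at 120° (eclipsed): OH–OH eclipsed, Ph–I eclipsed, NH2–H eclipsed; 2.0 + 3.2 + 1.7 = 6.9 kcal/mol.
I at 180° (staggered): OH–OH gauche, Ph–I gauche, Ph–OH gauche, NH2–I gauche; 0.5 + 1.4 + 0.9 + 0.7 = 3.5 kcal/mol.
I at 240° (eclipsed): OH–H eclipsed, Ph–OH eclipsed, NH2–I eclipsed; 1.2 + 2.9 + 2.6 = 6.7 kcal/mol.
I at 300° (staggered): OH–I gauche, Ph–OH gauche, NH2–I gauche, NH2–OH gauche; 0.8 + 0.9 + 0.7 + 0.7 = 3.1 kcal/mol.
Max at 120° (6.9 kcal/mol), min at 300° (3.1 kcal/mol); barrier = 3.8 kcal/mol.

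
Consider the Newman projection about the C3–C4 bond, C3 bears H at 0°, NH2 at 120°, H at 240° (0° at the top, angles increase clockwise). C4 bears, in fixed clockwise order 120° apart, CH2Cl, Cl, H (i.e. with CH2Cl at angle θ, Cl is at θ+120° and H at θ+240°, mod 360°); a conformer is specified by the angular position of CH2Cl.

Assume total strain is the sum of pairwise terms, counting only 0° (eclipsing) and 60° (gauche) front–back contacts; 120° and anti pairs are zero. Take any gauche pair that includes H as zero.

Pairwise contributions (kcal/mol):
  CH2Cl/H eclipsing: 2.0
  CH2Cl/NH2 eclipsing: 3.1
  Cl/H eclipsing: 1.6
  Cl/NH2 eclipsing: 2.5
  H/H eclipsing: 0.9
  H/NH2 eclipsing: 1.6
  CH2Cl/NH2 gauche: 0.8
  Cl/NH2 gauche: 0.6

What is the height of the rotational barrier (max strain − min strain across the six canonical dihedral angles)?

5.0 kcal/mol

CH2Cl at 0° (eclipsed): H–CH2Cl eclipsed, NH2–Cl eclipsed, H–H eclipsed; 2.0 + 2.5 + 0.9 = 5.4 kcal/mol.
CH2Cl at 60° (staggered): NH2–CH2Cl gauche, NH2–Cl gauche; 0.8 + 0.6 = 1.4 kcal/mol.
CH2Cl at 120° (eclipsed): H–H eclipsed, NH2–CH2Cl eclipsed, H–Cl eclipsed; 0.9 + 3.1 + 1.6 = 5.6 kcal/mol.
CH2Cl at 180° (staggered): NH2–CH2Cl gauche; 0.8 = 0.8 kcal/mol.
CH2Cl at 240° (eclipsed): H–Cl eclipsed, NH2–H eclipsed, H–CH2Cl eclipsed; 1.6 + 1.6 + 2.0 = 5.2 kcal/mol.
CH2Cl at 300° (staggered): NH2–Cl gauche; 0.6 = 0.6 kcal/mol.
Max at 120° (5.6 kcal/mol), min at 300° (0.6 kcal/mol); barrier = 5.0 kcal/mol.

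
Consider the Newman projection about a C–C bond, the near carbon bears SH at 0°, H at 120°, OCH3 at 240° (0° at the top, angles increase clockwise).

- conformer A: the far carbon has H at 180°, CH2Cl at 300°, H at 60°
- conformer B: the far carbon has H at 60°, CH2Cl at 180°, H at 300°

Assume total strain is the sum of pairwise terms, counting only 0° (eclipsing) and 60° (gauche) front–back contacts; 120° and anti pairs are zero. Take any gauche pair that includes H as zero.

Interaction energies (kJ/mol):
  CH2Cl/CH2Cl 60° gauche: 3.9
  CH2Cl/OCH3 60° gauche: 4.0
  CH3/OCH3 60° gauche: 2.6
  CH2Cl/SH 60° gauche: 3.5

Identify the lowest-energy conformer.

A (staggered): SH–CH2Cl gauche, OCH3–CH2Cl gauche; 3.5 + 4.0 = 7.5 kJ/mol.
B (staggered): OCH3–CH2Cl gauche; 4.0 = 4.0 kJ/mol.
B has the lowest total (4.0 kJ/mol).

B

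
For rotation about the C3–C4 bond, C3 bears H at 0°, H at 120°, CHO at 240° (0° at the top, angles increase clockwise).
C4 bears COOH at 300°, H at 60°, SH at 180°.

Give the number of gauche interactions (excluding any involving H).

2

Non-H gauche pairs: CHO(240°)/COOH(300°); CHO(240°)/SH(180°) — 2 interactions.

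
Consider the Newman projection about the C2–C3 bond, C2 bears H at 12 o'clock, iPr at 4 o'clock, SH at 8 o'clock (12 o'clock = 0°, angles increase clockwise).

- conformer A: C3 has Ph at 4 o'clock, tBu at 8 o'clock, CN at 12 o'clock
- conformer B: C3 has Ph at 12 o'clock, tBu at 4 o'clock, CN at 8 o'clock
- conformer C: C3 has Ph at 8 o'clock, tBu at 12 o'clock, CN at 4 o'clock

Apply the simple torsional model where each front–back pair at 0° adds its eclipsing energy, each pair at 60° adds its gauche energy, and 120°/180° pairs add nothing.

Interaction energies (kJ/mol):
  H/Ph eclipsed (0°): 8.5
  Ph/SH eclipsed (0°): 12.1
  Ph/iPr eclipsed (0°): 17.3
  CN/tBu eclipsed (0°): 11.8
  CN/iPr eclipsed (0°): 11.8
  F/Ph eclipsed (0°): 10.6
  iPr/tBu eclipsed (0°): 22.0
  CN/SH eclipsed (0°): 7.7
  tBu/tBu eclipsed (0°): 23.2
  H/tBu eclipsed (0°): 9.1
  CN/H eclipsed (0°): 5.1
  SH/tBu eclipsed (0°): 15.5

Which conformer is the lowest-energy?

A (eclipsed): H(0°)/CN(0°) eclipsed 5.1; iPr(120°)/Ph(120°) eclipsed 17.3; SH(240°)/tBu(240°) eclipsed 15.5 → 37.9 kJ/mol.
B (eclipsed): H(0°)/Ph(0°) eclipsed 8.5; iPr(120°)/tBu(120°) eclipsed 22.0; SH(240°)/CN(240°) eclipsed 7.7 → 38.2 kJ/mol.
C (eclipsed): H(0°)/tBu(0°) eclipsed 9.1; iPr(120°)/CN(120°) eclipsed 11.8; SH(240°)/Ph(240°) eclipsed 12.1 → 33.0 kJ/mol.
C has the lowest total (33.0 kJ/mol).

C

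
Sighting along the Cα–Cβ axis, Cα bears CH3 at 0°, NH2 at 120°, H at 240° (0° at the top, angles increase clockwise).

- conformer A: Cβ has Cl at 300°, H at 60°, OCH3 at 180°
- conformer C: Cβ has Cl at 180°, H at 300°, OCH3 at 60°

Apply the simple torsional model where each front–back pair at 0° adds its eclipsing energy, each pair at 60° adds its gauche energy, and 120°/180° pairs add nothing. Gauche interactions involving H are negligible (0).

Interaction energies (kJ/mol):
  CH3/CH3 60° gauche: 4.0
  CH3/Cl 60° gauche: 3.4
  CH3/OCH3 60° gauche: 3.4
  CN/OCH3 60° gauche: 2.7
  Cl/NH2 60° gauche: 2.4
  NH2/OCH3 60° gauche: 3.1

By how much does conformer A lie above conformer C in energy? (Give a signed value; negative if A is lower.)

-2.4 kJ/mol

A (staggered): CH3(0°)/Cl(300°) gauche 3.4; NH2(120°)/OCH3(180°) gauche 3.1 → 6.5 kJ/mol.
C (staggered): CH3(0°)/OCH3(60°) gauche 3.4; NH2(120°)/Cl(180°) gauche 2.4; NH2(120°)/OCH3(60°) gauche 3.1 → 8.9 kJ/mol.
E(A) − E(C) = 6.5 − 8.9 = -2.4 kJ/mol.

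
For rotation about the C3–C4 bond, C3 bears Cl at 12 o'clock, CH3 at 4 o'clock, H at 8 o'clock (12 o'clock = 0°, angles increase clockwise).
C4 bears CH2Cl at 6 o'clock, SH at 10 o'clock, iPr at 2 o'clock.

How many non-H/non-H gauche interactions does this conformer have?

Non-H gauche pairs: Cl(0°)/SH(300°); Cl(0°)/iPr(60°); CH3(120°)/CH2Cl(180°); CH3(120°)/iPr(60°) — 4 interactions.

4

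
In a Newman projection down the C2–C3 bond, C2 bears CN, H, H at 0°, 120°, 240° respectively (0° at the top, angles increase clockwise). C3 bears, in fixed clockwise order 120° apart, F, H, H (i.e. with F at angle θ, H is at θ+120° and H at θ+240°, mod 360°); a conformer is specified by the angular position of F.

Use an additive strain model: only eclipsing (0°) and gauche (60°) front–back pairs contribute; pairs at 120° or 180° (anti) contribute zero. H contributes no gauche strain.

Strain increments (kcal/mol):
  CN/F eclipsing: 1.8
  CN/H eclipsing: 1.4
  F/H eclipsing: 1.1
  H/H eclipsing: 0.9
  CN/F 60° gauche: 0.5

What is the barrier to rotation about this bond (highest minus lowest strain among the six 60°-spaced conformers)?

3.6 kcal/mol

F at 0° (eclipsed): CN(0°)/F(0°) eclipsed 1.8; H(120°)/H(120°) eclipsed 0.9; H(240°)/H(240°) eclipsed 0.9 → 3.6 kcal/mol.
F at 60° (staggered): CN(0°)/F(60°) gauche 0.5 → 0.5 kcal/mol.
F at 120° (eclipsed): CN(0°)/H(0°) eclipsed 1.4; H(120°)/F(120°) eclipsed 1.1; H(240°)/H(240°) eclipsed 0.9 → 3.4 kcal/mol.
F at 180° (staggered): no non-H gauche contacts → 0.0 kcal/mol.
F at 240° (eclipsed): CN(0°)/H(0°) eclipsed 1.4; H(120°)/H(120°) eclipsed 0.9; H(240°)/F(240°) eclipsed 1.1 → 3.4 kcal/mol.
F at 300° (staggered): CN(0°)/F(300°) gauche 0.5 → 0.5 kcal/mol.
Max at 0° (3.6 kcal/mol), min at 180° (0.0 kcal/mol); barrier = 3.6 kcal/mol.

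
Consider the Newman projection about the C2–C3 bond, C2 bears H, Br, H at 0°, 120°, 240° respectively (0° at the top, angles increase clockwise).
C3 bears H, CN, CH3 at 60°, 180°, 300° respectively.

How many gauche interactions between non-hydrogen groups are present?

Non-H gauche pairs: Br(120°)/CN(180°) — 1 interaction.

1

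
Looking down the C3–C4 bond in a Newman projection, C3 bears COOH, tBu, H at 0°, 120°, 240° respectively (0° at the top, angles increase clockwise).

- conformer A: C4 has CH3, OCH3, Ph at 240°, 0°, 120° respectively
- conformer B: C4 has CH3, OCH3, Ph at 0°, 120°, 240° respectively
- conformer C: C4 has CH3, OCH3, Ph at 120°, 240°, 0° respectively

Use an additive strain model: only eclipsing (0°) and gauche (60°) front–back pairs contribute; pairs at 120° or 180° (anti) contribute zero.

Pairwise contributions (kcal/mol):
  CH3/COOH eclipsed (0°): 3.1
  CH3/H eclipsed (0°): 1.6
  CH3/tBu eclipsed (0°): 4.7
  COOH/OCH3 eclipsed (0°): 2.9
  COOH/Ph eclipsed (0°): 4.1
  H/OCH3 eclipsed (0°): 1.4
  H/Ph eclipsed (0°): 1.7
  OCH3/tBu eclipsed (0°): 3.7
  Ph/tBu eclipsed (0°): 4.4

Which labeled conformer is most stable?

B

A (eclipsed): COOH(0°)/OCH3(0°) eclipsed 2.9; tBu(120°)/Ph(120°) eclipsed 4.4; H(240°)/CH3(240°) eclipsed 1.6 → 8.9 kcal/mol.
B (eclipsed): COOH(0°)/CH3(0°) eclipsed 3.1; tBu(120°)/OCH3(120°) eclipsed 3.7; H(240°)/Ph(240°) eclipsed 1.7 → 8.5 kcal/mol.
C (eclipsed): COOH(0°)/Ph(0°) eclipsed 4.1; tBu(120°)/CH3(120°) eclipsed 4.7; H(240°)/OCH3(240°) eclipsed 1.4 → 10.2 kcal/mol.
B has the lowest total (8.5 kcal/mol).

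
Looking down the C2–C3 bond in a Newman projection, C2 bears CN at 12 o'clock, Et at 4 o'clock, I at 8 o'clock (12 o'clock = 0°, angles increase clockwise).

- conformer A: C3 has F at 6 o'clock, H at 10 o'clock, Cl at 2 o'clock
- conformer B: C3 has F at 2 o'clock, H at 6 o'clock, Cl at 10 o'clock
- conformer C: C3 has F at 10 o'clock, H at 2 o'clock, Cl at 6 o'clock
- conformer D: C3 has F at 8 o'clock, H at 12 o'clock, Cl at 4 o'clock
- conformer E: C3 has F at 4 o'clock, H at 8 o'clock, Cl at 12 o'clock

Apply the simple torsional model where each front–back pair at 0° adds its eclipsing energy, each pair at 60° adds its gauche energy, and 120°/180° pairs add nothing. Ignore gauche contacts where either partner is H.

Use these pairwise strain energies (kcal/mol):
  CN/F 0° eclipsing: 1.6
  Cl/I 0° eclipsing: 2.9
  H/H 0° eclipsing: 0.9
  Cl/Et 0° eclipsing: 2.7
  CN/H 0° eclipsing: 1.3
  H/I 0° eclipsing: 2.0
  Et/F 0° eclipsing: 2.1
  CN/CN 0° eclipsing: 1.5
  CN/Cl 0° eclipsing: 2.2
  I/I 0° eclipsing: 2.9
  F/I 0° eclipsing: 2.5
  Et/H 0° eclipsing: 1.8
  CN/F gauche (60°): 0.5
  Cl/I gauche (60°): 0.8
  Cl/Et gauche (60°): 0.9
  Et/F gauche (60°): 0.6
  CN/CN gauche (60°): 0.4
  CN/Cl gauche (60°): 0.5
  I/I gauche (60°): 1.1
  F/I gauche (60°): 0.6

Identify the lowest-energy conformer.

A is staggered. CN at 0° is gauche with Cl at 60° (0.5); Et at 120° is gauche with F at 180° (0.6); Et at 120° is gauche with Cl at 60° (0.9); I at 240° is gauche with F at 180° (0.6). Total 2.6 kcal/mol.
B is staggered. CN at 0° is gauche with F at 60° (0.5); CN at 0° is gauche with Cl at 300° (0.5); Et at 120° is gauche with F at 60° (0.6); I at 240° is gauche with Cl at 300° (0.8). Total 2.4 kcal/mol.
C is staggered. CN at 0° is gauche with F at 300° (0.5); Et at 120° is gauche with Cl at 180° (0.9); I at 240° is gauche with F at 300° (0.6); I at 240° is gauche with Cl at 180° (0.8). Total 2.8 kcal/mol.
D is eclipsed. CN at 0° is eclipsed with H at 0° (1.3); Et at 120° is eclipsed with Cl at 120° (2.7); I at 240° is eclipsed with F at 240° (2.5). Total 6.5 kcal/mol.
E is eclipsed. CN at 0° is eclipsed with Cl at 0° (2.2); Et at 120° is eclipsed with F at 120° (2.1); I at 240° is eclipsed with H at 240° (2.0). Total 6.3 kcal/mol.
B has the lowest total (2.4 kcal/mol).

B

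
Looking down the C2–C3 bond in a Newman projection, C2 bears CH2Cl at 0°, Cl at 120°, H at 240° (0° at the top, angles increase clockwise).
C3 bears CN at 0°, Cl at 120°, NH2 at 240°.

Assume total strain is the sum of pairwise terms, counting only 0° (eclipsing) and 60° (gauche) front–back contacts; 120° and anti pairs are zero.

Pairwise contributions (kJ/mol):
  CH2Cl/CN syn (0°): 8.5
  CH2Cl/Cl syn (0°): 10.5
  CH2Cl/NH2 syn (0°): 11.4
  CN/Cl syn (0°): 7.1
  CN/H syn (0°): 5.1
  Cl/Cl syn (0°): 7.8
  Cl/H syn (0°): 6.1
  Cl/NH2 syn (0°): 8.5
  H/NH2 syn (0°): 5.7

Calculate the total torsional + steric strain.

This conformer (eclipsed): CH2Cl–CN eclipsed, Cl–Cl eclipsed, H–NH2 eclipsed; 8.5 + 7.8 + 5.7 = 22.0 kJ/mol.

22.0 kJ/mol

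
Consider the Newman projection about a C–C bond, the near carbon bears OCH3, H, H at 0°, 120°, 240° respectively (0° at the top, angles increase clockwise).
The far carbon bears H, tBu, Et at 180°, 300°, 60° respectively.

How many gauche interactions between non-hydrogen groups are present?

Non-H gauche pairs: OCH3(0°)/tBu(300°); OCH3(0°)/Et(60°) — 2 interactions.

2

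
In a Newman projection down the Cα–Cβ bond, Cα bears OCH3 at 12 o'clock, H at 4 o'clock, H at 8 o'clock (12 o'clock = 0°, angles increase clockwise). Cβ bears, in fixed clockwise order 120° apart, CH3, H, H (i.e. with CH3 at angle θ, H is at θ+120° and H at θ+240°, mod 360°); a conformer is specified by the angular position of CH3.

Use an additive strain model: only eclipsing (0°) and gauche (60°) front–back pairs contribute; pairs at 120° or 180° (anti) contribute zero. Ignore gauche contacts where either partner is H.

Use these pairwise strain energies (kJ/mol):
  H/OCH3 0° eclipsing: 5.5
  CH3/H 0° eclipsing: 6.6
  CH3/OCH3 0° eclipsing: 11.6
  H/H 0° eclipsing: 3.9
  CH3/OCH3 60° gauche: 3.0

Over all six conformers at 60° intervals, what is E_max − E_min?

CH3 at 0° (eclipsed): OCH3(0°)/CH3(0°) eclipsed 11.6; H(120°)/H(120°) eclipsed 3.9; H(240°)/H(240°) eclipsed 3.9 → 19.4 kJ/mol.
CH3 at 60° (staggered): OCH3(0°)/CH3(60°) gauche 3.0 → 3.0 kJ/mol.
CH3 at 120° (eclipsed): OCH3(0°)/H(0°) eclipsed 5.5; H(120°)/CH3(120°) eclipsed 6.6; H(240°)/H(240°) eclipsed 3.9 → 16.0 kJ/mol.
CH3 at 180° (staggered): no non-H gauche contacts → 0.0 kJ/mol.
CH3 at 240° (eclipsed): OCH3(0°)/H(0°) eclipsed 5.5; H(120°)/H(120°) eclipsed 3.9; H(240°)/CH3(240°) eclipsed 6.6 → 16.0 kJ/mol.
CH3 at 300° (staggered): OCH3(0°)/CH3(300°) gauche 3.0 → 3.0 kJ/mol.
Max at 0° (19.4 kJ/mol), min at 180° (0.0 kJ/mol); barrier = 19.4 kJ/mol.

19.4 kJ/mol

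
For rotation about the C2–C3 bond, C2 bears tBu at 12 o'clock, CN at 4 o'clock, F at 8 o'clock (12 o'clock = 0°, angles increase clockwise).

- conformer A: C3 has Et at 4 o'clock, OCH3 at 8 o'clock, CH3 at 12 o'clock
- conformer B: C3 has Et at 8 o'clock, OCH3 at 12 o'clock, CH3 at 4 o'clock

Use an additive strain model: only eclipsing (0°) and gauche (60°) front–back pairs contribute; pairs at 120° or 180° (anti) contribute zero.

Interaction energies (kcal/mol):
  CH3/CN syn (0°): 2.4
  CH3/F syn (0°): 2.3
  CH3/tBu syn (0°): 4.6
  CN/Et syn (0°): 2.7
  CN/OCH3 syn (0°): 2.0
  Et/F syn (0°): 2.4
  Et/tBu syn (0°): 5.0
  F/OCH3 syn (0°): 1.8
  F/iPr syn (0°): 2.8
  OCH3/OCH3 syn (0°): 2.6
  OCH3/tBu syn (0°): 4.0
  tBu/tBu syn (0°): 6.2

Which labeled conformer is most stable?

A (eclipsed): tBu(0°)/CH3(0°) eclipsed 4.6; CN(120°)/Et(120°) eclipsed 2.7; F(240°)/OCH3(240°) eclipsed 1.8 → 9.1 kcal/mol.
B (eclipsed): tBu(0°)/OCH3(0°) eclipsed 4.0; CN(120°)/CH3(120°) eclipsed 2.4; F(240°)/Et(240°) eclipsed 2.4 → 8.8 kcal/mol.
B has the lowest total (8.8 kcal/mol).

B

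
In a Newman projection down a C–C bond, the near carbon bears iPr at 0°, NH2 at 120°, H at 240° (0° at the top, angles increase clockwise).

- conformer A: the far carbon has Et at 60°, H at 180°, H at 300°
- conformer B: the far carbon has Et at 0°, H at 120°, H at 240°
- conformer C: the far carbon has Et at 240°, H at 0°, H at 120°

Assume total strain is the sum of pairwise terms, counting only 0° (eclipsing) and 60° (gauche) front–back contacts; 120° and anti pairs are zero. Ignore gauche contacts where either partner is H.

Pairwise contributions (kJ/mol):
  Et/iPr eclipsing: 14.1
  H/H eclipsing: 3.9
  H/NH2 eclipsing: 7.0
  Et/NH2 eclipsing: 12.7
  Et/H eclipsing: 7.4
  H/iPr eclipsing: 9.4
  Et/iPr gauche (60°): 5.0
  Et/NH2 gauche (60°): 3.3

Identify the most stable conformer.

A (staggered): iPr–Et gauche, NH2–Et gauche; 5.0 + 3.3 = 8.3 kJ/mol.
B (eclipsed): iPr–Et eclipsed, NH2–H eclipsed, H–H eclipsed; 14.1 + 7.0 + 3.9 = 25.0 kJ/mol.
C (eclipsed): iPr–H eclipsed, NH2–H eclipsed, H–Et eclipsed; 9.4 + 7.0 + 7.4 = 23.8 kJ/mol.
A has the lowest total (8.3 kJ/mol).

A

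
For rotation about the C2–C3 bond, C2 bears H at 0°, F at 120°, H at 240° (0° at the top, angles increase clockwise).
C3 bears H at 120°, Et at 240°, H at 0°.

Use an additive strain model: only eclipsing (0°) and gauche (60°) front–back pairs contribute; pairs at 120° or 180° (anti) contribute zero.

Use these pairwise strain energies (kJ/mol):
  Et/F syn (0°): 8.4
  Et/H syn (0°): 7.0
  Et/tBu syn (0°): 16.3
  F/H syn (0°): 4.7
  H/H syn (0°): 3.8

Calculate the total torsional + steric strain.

15.5 kJ/mol

This conformer (eclipsed): H(0°)/H(0°) eclipsed 3.8; F(120°)/H(120°) eclipsed 4.7; H(240°)/Et(240°) eclipsed 7.0 → 15.5 kJ/mol.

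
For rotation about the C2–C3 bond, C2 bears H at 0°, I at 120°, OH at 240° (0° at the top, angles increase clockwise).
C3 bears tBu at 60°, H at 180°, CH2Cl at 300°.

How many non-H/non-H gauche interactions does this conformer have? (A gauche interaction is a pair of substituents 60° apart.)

2

Non-H gauche pairs: I(120°)/tBu(60°); OH(240°)/CH2Cl(300°) — 2 interactions.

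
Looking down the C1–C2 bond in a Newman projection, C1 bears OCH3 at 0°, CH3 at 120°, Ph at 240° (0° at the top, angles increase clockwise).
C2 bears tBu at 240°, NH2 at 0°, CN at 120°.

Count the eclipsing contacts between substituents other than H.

Non-H eclipsing pairs: OCH3(0°)/NH2(0°); CH3(120°)/CN(120°); Ph(240°)/tBu(240°) — 3 interactions.

3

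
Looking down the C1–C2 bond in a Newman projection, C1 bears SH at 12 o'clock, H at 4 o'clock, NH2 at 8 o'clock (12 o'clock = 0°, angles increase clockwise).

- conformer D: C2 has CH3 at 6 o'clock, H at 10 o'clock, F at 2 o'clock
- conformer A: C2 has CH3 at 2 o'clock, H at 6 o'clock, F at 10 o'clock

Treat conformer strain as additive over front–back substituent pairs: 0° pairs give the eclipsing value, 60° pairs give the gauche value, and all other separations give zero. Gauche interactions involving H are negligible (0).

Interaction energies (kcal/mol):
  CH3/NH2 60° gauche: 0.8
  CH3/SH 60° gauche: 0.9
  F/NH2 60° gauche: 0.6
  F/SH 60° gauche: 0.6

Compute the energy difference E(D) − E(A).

-0.7 kcal/mol

D (staggered): SH(0°)/F(60°) gauche 0.6; NH2(240°)/CH3(180°) gauche 0.8 → 1.4 kcal/mol.
A (staggered): SH(0°)/CH3(60°) gauche 0.9; SH(0°)/F(300°) gauche 0.6; NH2(240°)/F(300°) gauche 0.6 → 2.1 kcal/mol.
E(D) − E(A) = 1.4 − 2.1 = -0.7 kcal/mol.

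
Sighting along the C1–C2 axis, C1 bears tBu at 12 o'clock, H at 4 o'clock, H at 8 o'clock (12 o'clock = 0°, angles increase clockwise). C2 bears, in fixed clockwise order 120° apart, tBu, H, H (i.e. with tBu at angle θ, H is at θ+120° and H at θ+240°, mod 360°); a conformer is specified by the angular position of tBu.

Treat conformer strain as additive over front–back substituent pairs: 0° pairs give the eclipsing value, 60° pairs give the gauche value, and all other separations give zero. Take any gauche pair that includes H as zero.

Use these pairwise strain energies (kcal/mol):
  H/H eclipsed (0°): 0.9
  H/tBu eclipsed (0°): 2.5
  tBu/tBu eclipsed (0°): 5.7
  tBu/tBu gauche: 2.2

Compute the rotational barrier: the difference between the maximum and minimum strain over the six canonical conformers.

7.5 kcal/mol

tBu at 0° (eclipsed): tBu–tBu eclipsed, H–H eclipsed, H–H eclipsed; 5.7 + 0.9 + 0.9 = 7.5 kcal/mol.
tBu at 60° (staggered): tBu–tBu gauche; 2.2 = 2.2 kcal/mol.
tBu at 120° (eclipsed): tBu–H eclipsed, H–tBu eclipsed, H–H eclipsed; 2.5 + 2.5 + 0.9 = 5.9 kcal/mol.
tBu at 180° (staggered): no non-H gauche contacts → 0.0 kcal/mol.
tBu at 240° (eclipsed): tBu–H eclipsed, H–H eclipsed, H–tBu eclipsed; 2.5 + 0.9 + 2.5 = 5.9 kcal/mol.
tBu at 300° (staggered): tBu–tBu gauche; 2.2 = 2.2 kcal/mol.
Max at 0° (7.5 kcal/mol), min at 180° (0.0 kcal/mol); barrier = 7.5 kcal/mol.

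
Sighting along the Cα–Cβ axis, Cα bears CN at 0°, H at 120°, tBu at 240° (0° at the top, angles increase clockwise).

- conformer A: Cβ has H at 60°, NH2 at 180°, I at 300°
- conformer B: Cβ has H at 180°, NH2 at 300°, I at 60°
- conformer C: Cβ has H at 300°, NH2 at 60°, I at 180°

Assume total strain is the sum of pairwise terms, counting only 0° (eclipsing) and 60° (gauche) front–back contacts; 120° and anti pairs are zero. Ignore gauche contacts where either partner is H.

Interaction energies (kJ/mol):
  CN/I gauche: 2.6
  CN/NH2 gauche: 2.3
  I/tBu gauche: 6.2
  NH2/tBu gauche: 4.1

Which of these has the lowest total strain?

C

A (staggered): CN(0°)/I(300°) gauche 2.6; tBu(240°)/NH2(180°) gauche 4.1; tBu(240°)/I(300°) gauche 6.2 → 12.9 kJ/mol.
B (staggered): CN(0°)/NH2(300°) gauche 2.3; CN(0°)/I(60°) gauche 2.6; tBu(240°)/NH2(300°) gauche 4.1 → 9.0 kJ/mol.
C (staggered): CN(0°)/NH2(60°) gauche 2.3; tBu(240°)/I(180°) gauche 6.2 → 8.5 kJ/mol.
C has the lowest total (8.5 kJ/mol).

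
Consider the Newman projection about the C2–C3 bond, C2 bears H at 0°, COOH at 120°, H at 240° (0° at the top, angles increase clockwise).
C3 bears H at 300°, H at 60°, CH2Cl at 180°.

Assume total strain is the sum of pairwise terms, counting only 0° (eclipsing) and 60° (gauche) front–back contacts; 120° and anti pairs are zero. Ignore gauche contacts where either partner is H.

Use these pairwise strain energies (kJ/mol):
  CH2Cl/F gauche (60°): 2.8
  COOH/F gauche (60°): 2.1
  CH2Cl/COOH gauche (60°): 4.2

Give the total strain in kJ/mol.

This conformer (staggered): COOH–CH2Cl gauche; 4.2 = 4.2 kJ/mol.

4.2 kJ/mol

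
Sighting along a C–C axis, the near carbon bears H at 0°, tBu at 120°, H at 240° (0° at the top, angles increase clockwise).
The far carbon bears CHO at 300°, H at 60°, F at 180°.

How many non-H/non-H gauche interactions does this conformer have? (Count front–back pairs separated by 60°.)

1

Non-H gauche pairs: tBu(120°)/F(180°) — 1 interaction.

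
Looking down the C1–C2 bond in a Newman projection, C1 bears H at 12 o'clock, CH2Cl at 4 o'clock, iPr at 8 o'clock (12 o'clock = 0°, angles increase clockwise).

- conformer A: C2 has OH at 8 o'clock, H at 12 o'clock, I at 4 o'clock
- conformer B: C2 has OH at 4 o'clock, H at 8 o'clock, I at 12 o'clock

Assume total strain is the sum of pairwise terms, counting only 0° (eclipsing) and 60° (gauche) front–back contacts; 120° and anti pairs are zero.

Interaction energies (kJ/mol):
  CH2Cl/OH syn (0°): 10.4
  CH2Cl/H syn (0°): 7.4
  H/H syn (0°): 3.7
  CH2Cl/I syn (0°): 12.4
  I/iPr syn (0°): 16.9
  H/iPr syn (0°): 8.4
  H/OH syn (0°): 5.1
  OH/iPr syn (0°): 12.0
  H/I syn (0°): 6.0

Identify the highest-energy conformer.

A

A (eclipsed): H(0°)/H(0°) eclipsed 3.7; CH2Cl(120°)/I(120°) eclipsed 12.4; iPr(240°)/OH(240°) eclipsed 12.0 → 28.1 kJ/mol.
B (eclipsed): H(0°)/I(0°) eclipsed 6.0; CH2Cl(120°)/OH(120°) eclipsed 10.4; iPr(240°)/H(240°) eclipsed 8.4 → 24.8 kJ/mol.
A has the highest total (28.1 kJ/mol).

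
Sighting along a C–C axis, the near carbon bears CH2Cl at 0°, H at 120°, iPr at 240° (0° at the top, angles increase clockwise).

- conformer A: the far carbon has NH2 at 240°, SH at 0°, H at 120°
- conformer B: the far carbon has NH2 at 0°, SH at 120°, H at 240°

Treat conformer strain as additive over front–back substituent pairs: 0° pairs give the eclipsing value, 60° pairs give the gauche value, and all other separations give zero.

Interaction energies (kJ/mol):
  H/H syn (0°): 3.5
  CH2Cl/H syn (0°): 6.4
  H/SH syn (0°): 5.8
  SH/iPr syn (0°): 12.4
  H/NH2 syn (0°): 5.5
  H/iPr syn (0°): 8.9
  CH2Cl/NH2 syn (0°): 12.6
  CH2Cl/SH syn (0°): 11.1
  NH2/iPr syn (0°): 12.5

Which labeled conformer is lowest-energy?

A (eclipsed): CH2Cl(0°)/SH(0°) eclipsed 11.1; H(120°)/H(120°) eclipsed 3.5; iPr(240°)/NH2(240°) eclipsed 12.5 → 27.1 kJ/mol.
B (eclipsed): CH2Cl(0°)/NH2(0°) eclipsed 12.6; H(120°)/SH(120°) eclipsed 5.8; iPr(240°)/H(240°) eclipsed 8.9 → 27.3 kJ/mol.
A has the lowest total (27.1 kJ/mol).

A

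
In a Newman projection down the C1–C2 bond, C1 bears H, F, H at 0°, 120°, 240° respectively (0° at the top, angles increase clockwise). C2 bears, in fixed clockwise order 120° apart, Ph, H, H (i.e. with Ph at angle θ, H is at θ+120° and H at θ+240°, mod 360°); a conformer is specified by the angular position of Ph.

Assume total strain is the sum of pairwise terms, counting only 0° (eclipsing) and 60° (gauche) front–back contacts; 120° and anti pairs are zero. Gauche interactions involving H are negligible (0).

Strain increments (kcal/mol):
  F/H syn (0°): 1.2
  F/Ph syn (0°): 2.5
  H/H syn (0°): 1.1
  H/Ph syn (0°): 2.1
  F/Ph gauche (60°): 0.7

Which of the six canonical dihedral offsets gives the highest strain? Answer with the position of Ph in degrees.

Ph at 0° (eclipsed): H–Ph eclipsed, F–H eclipsed, H–H eclipsed; 2.1 + 1.2 + 1.1 = 4.4 kcal/mol.
Ph at 60° (staggered): F–Ph gauche; 0.7 = 0.7 kcal/mol.
Ph at 120° (eclipsed): H–H eclipsed, F–Ph eclipsed, H–H eclipsed; 1.1 + 2.5 + 1.1 = 4.7 kcal/mol.
Ph at 180° (staggered): F–Ph gauche; 0.7 = 0.7 kcal/mol.
Ph at 240° (eclipsed): H–H eclipsed, F–H eclipsed, H–Ph eclipsed; 1.1 + 1.2 + 2.1 = 4.4 kcal/mol.
Ph at 300° (staggered): no non-H gauche contacts → 0.0 kcal/mol.
The maximum (4.7 kcal/mol) occurs with Ph at 120°.

120°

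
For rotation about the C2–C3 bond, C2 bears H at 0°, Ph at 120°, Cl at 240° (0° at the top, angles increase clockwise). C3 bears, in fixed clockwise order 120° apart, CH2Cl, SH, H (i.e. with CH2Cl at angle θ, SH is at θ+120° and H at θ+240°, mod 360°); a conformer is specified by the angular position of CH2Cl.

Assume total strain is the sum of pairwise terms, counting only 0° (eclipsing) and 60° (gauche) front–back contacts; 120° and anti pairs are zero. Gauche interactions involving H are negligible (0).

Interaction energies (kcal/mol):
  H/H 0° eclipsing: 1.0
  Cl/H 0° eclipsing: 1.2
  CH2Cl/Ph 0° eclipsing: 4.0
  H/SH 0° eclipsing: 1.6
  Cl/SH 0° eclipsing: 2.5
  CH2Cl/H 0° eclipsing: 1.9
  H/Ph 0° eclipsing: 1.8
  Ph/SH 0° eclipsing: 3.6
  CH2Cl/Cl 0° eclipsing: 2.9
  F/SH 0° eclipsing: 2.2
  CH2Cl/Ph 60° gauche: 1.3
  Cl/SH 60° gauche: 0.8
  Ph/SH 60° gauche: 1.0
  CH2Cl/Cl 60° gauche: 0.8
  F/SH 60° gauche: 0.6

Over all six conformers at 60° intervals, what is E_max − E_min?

5.7 kcal/mol

CH2Cl at 0° (eclipsed): H(0°)/CH2Cl(0°) eclipsed 1.9; Ph(120°)/SH(120°) eclipsed 3.6; Cl(240°)/H(240°) eclipsed 1.2 → 6.7 kcal/mol.
CH2Cl at 60° (staggered): Ph(120°)/CH2Cl(60°) gauche 1.3; Ph(120°)/SH(180°) gauche 1.0; Cl(240°)/SH(180°) gauche 0.8 → 3.1 kcal/mol.
CH2Cl at 120° (eclipsed): H(0°)/H(0°) eclipsed 1.0; Ph(120°)/CH2Cl(120°) eclipsed 4.0; Cl(240°)/SH(240°) eclipsed 2.5 → 7.5 kcal/mol.
CH2Cl at 180° (staggered): Ph(120°)/CH2Cl(180°) gauche 1.3; Cl(240°)/CH2Cl(180°) gauche 0.8; Cl(240°)/SH(300°) gauche 0.8 → 2.9 kcal/mol.
CH2Cl at 240° (eclipsed): H(0°)/SH(0°) eclipsed 1.6; Ph(120°)/H(120°) eclipsed 1.8; Cl(240°)/CH2Cl(240°) eclipsed 2.9 → 6.3 kcal/mol.
CH2Cl at 300° (staggered): Ph(120°)/SH(60°) gauche 1.0; Cl(240°)/CH2Cl(300°) gauche 0.8 → 1.8 kcal/mol.
Max at 120° (7.5 kcal/mol), min at 300° (1.8 kcal/mol); barrier = 5.7 kcal/mol.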